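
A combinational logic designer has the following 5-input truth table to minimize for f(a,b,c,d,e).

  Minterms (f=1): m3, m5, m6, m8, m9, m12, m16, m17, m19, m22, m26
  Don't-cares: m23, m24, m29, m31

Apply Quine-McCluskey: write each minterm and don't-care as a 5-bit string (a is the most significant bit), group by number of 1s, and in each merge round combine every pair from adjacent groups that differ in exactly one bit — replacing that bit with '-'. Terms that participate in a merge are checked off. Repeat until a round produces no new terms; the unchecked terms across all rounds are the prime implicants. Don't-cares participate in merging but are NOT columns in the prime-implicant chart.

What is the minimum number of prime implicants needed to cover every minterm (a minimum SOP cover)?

7

Round 0: 00011✓ 00101 00110✓ 01000✓ 01001✓ 01100✓ 10000✓ 10001✓ 10011✓ 10110✓ 10111✓ 11000✓ 11010✓ 11101✓ 11111✓
Round 1: -0011 -0110 -1000 01-00 0100- 1-000 1-111 10-11 100-1 1000- 1011- 110-0 111-1
PIs = {-0011, -0110, -1000, 00101, 01-00, 0100-, 1-000, 1-111, 10-11, 100-1, 1000-, 1011-, 110-0, 111-1}
Coverage chart:
  m3: -0011 ←essential
  m5: 00101 ←essential
  m6: -0110 ←essential
  m8: -1000,01-00,0100-
  m9: 0100- ←essential
  m12: 01-00 ←essential
  m16: 1-000,1000-
  m17: 100-1,1000-
  m19: -0011,10-11,100-1
  m22: -0110,1011-
  m26: 110-0 ←essential
Essential: -0011, -0110, 00101, 01-00, 0100-, 110-0
Petrick residual → 1000-
Min cover (7 terms): b'c'de + b'cde' + a'b'cd'e + a'bd'e' + a'bc'd' + ab'c'd' + abc'e'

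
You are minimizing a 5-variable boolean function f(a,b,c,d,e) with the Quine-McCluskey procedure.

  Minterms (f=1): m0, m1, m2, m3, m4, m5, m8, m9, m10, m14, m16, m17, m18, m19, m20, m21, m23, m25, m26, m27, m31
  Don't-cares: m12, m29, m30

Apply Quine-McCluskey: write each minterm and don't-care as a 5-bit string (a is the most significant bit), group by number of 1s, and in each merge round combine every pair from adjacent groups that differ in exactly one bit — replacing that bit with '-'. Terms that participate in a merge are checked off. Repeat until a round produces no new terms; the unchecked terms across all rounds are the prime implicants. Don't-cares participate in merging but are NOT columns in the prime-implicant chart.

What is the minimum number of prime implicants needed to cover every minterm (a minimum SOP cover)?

5

size-2^0 implicants → 00000(✓)  00001(✓)  00010(✓)  00011(✓)  00100(✓)  00101(✓)  01000(✓)  01001(✓)  01010(✓)  01100(✓)  01110(✓)  10000(✓)  10001(✓)  10010(✓)  10011(✓)  10100(✓)  10101(✓)  10111(✓)  11001(✓)  11010(✓)  11011(✓)  11101(✓)  11110(✓)  11111(✓)
size-2^1 implicants → -0000(✓)  -0001(✓)  -0010(✓)  -0011(✓)  -0100(✓)  -0101(✓)  -1001(✓)  -1010(✓)  -1110(✓)  0-000(✓)  0-001(✓)  0-010(✓)  0-100(✓)  00-00(✓)  00-01(✓)  000-0(✓)  000-1(✓)  0000-(✓)  0001-(✓)  0010-(✓)  01-00(✓)  01-10(✓)  010-0(✓)  0100-(✓)  011-0(✓)  1-001(✓)  1-010(✓)  1-011(✓)  1-101(✓)  1-111(✓)  10-00(✓)  10-01(✓)  10-11(✓)  100-0(✓)  100-1(✓)  1000-(✓)  1001-(✓)  101-1(✓)  1010-(✓)  11-01(✓)  11-10(✓)  11-11(✓)  110-1(✓)  1101-(✓)  111-1(✓)  1111-(✓)
size-2^2 implicants → --001  --010  -0-00(✓)  -0-01(✓)  -00-0(✓)  -00-1(✓)  -000-(✓)  -001-(✓)  -010-(✓)  -1-10  0--00  0-0-0  0-00-  00-0-(✓)  000--(✓)  01--0  1--01(✓)  1--11(✓)  1-0-1(✓)  1-01-  1-1-1(✓)  10--1(✓)  10-0-(✓)  100--(✓)  11--1(✓)  11-1-
size-2^3 implicants → -0-0-  -00--  1---1
Unchecked terms (primes): --001, --010, -0-0-, -00--, -1-10, 0--00, 0-0-0, 0-00-, 01--0, 1---1, 1-01-, 11-1-
Minterm coverage:
  m0 ⊆ -0-0-,-00--,0--00,0-0-0,0-00-
  m1 ⊆ --001,-0-0-,-00--,0-00-
  m2 ⊆ --010,-00--,0-0-0
  m3 ⊆ -00-- [E]
  m4 ⊆ -0-0-,0--00
  m5 ⊆ -0-0- [E]
  m8 ⊆ 0--00,0-0-0,0-00-,01--0
  m9 ⊆ --001,0-00-
  m10 ⊆ --010,-1-10,0-0-0,01--0
  m14 ⊆ -1-10,01--0
  m16 ⊆ -0-0-,-00--
  m17 ⊆ --001,-0-0-,-00--,1---1
  m18 ⊆ --010,-00--,1-01-
  m19 ⊆ -00--,1---1,1-01-
  m20 ⊆ -0-0- [E]
  m21 ⊆ -0-0-,1---1
  m23 ⊆ 1---1 [E]
  m25 ⊆ --001,1---1
  m26 ⊆ --010,-1-10,1-01-,11-1-
  m27 ⊆ 1---1,1-01-,11-1-
  m31 ⊆ 1---1,11-1-
E = {-0-0-, -00--, 1---1}
Petrick residual → -1-10, 0-00-
Cover = b'd' + b'c' + bde' + a'c'd' + ae  |cover|=5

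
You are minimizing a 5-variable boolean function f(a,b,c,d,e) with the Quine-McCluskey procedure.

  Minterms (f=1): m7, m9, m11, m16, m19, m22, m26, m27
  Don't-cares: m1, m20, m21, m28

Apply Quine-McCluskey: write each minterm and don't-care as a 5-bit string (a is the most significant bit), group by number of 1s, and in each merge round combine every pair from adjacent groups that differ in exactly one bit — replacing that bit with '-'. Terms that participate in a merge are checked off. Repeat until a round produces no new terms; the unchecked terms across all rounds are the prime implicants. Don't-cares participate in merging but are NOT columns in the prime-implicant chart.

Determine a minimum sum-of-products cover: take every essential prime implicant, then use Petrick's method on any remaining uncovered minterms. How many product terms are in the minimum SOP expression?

6

size-2^0 implicants → 00001(✓)  00111  01001(✓)  01011(✓)  10000(✓)  10011(✓)  10100(✓)  10101(✓)  10110(✓)  11010(✓)  11011(✓)  11100(✓)
size-2^1 implicants → -1011  0-001  010-1  1-011  1-100  10-00  101-0  1010-  1101-
Unchecked terms (primes): -1011, 0-001, 00111, 010-1, 1-011, 1-100, 10-00, 101-0, 1010-, 1101-
Minterm coverage:
  m7 ⊆ 00111 [E]
  m9 ⊆ 0-001,010-1
  m11 ⊆ -1011,010-1
  m16 ⊆ 10-00 [E]
  m19 ⊆ 1-011 [E]
  m22 ⊆ 101-0 [E]
  m26 ⊆ 1101- [E]
  m27 ⊆ -1011,1-011,1101-
E = {00111, 1-011, 10-00, 101-0, 1101-}
Petrick residual → 010-1
Cover = a'b'cde + a'bc'e + ac'de + ab'd'e' + ab'ce' + abc'd  |cover|=6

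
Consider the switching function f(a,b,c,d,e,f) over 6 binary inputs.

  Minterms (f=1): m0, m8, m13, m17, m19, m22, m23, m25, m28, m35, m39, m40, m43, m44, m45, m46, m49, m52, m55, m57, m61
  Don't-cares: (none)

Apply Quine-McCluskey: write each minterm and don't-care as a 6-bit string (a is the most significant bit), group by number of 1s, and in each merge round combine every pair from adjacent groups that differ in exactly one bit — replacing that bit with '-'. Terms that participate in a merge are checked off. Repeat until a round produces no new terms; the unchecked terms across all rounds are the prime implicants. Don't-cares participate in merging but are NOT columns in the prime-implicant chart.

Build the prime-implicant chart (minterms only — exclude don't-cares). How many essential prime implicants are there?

[col 0] 000000*, 001000*, 001101*, 010001*, 010011*, 010110*, 010111*, 011001*, 011100, 100011*, 100111*, 101000*, 101011*, 101100*, 101101*, 101110*, 110001*, 110100, 110111*, 111001*, 111101*
[col 1] -01000, -01101, -10001*, -10111, -11001*, 00-000, 01-001*, 010-11, 0100-1, 01011-, 1-0111, 1-1101, 10-011, 100-11, 101-00, 1011-0, 10110-, 11-001*, 111-01
[col 2] -1-001
Prime implicants: -01000, -01101, -1-001, -10111, 00-000, 010-11, 0100-1, 01011-, 011100, 1-0111, 1-1101, 10-011, 100-11, 101-00, 1011-0, 10110-, 110100, 111-01
PI chart (minterm → PIs covering it):
  0 | 00-000  (sole → essential)
  8 | -01000,00-000
  13 | -01101  (sole → essential)
  17 | -1-001,0100-1
  19 | 010-11,0100-1
  22 | 01011-  (sole → essential)
  23 | -10111,010-11,01011-
  25 | -1-001  (sole → essential)
  28 | 011100  (sole → essential)
  35 | 10-011,100-11
  39 | 1-0111,100-11
  40 | -01000,101-00
  43 | 10-011  (sole → essential)
  44 | 101-00,1011-0,10110-
  45 | -01101,1-1101,10110-
  46 | 1011-0  (sole → essential)
  49 | -1-001  (sole → essential)
  52 | 110100  (sole → essential)
  55 | -10111,1-0111
  57 | -1-001,111-01
  61 | 1-1101,111-01
Essential prime implicants: -01101, -1-001, 00-000, 01011-, 011100, 10-011, 1011-0, 110100

8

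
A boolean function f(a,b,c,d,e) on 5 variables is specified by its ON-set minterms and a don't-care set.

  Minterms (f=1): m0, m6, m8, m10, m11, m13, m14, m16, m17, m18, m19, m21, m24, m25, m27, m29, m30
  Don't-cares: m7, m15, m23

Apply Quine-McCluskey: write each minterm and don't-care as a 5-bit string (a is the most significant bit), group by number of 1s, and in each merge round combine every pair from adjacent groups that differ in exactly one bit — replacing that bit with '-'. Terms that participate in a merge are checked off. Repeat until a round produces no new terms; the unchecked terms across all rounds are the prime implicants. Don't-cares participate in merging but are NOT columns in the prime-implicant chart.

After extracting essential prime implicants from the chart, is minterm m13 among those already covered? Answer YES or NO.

NO

size-2^0 implicants → 00000(✓)  00110(✓)  00111(✓)  01000(✓)  01010(✓)  01011(✓)  01101(✓)  01110(✓)  01111(✓)  10000(✓)  10001(✓)  10010(✓)  10011(✓)  10101(✓)  10111(✓)  11000(✓)  11001(✓)  11011(✓)  11101(✓)  11110(✓)
size-2^1 implicants → -0000(✓)  -0111  -1000(✓)  -1011  -1101  -1110  0-000(✓)  0-110(✓)  0-111(✓)  0011-(✓)  01-10(✓)  01-11(✓)  010-0  0101-(✓)  011-1  0111-(✓)  1-000(✓)  1-001(✓)  1-011(✓)  1-101(✓)  10-01(✓)  10-11(✓)  100-0(✓)  100-1(✓)  1000-(✓)  1001-(✓)  101-1(✓)  11-01(✓)  110-1(✓)  1100-(✓)
size-2^2 implicants → --000  0-11-  01-1-  1--01  1-0-1  1-00-  10--1  100--
Unchecked terms (primes): --000, -0111, -1011, -1101, -1110, 0-11-, 01-1-, 010-0, 011-1, 1--01, 1-0-1, 1-00-, 10--1, 100--
Minterm coverage:
  m0 ⊆ --000 [E]
  m6 ⊆ 0-11- [E]
  m8 ⊆ --000,010-0
  m10 ⊆ 01-1-,010-0
  m11 ⊆ -1011,01-1-
  m13 ⊆ -1101,011-1
  m14 ⊆ -1110,0-11-,01-1-
  m16 ⊆ --000,1-00-,100--
  m17 ⊆ 1--01,1-0-1,1-00-,10--1,100--
  m18 ⊆ 100-- [E]
  m19 ⊆ 1-0-1,10--1,100--
  m21 ⊆ 1--01,10--1
  m24 ⊆ --000,1-00-
  m25 ⊆ 1--01,1-0-1,1-00-
  m27 ⊆ -1011,1-0-1
  m29 ⊆ -1101,1--01
  m30 ⊆ -1110 [E]
E = {--000, -1110, 0-11-, 100--}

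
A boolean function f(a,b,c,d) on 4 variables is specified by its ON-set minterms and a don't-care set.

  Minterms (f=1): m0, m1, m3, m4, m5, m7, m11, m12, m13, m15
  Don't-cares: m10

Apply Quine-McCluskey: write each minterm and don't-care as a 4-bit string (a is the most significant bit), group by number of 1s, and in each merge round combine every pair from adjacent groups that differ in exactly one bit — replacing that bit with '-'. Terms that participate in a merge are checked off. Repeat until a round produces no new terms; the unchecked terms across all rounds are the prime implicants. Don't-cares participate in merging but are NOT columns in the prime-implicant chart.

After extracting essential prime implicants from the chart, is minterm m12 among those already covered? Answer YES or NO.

Round 0: 0000✓ 0001✓ 0011✓ 0100✓ 0101✓ 0111✓ 1010✓ 1011✓ 1100✓ 1101✓ 1111✓
Round 1: -011✓ -100✓ -101✓ -111✓ 0-00✓ 0-01✓ 0-11✓ 00-1✓ 000-✓ 01-1✓ 010-✓ 1-11✓ 101- 11-1✓ 110-✓
Round 2: --11 -1-1 -10- 0--1 0-0-
PIs = {--11, -1-1, -10-, 0--1, 0-0-, 101-}
Coverage chart:
  m0: 0-0- ←essential
  m1: 0--1,0-0-
  m3: --11,0--1
  m4: -10-,0-0-
  m5: -1-1,-10-,0--1,0-0-
  m7: --11,-1-1,0--1
  m11: --11,101-
  m12: -10- ←essential
  m13: -1-1,-10-
  m15: --11,-1-1
Essential: -10-, 0-0-

YES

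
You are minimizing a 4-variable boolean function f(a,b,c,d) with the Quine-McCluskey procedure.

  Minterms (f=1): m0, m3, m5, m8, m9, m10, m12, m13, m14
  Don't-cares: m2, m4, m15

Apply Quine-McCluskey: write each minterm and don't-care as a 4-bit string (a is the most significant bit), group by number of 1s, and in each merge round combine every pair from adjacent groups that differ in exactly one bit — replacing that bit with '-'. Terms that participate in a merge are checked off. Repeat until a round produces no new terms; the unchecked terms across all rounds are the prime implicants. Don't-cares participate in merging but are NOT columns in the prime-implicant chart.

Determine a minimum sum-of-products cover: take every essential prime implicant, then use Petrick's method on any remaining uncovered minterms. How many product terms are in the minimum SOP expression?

Round 0: 0000✓ 0010✓ 0011✓ 0100✓ 0101✓ 1000✓ 1001✓ 1010✓ 1100✓ 1101✓ 1110✓ 1111✓
Round 1: -000✓ -010✓ -100✓ -101✓ 0-00✓ 00-0✓ 001- 010-✓ 1-00✓ 1-01✓ 1-10✓ 10-0✓ 100-✓ 11-0✓ 11-1✓ 110-✓ 111-✓
Round 2: --00 -0-0 -10- 1--0 1-0- 11--
PIs = {--00, -0-0, -10-, 001-, 1--0, 1-0-, 11--}
Coverage chart:
  m0: --00,-0-0
  m3: 001- ←essential
  m5: -10- ←essential
  m8: --00,-0-0,1--0,1-0-
  m9: 1-0- ←essential
  m10: -0-0,1--0
  m12: --00,-10-,1--0,1-0-,11--
  m13: -10-,1-0-,11--
  m14: 1--0,11--
Essential: -10-, 001-, 1-0-
Petrick residual → --00, 1--0
Min cover (5 terms): c'd' + bc' + a'b'c + ad' + ac'

5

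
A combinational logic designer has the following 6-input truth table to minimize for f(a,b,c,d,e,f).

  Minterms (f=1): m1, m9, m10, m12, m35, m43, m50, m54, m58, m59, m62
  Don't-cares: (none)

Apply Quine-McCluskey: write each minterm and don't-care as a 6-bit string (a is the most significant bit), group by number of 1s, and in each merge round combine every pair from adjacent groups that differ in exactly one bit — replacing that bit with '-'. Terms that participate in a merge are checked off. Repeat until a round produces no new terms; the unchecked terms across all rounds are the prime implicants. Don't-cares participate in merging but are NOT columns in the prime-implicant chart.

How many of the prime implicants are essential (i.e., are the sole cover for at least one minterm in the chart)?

Round 0: 000001✓ 001001✓ 001010 001100 100011✓ 101011✓ 110010✓ 110110✓ 111010✓ 111011✓ 111110✓
Round 1: 00-001 1-1011 10-011 11-010✓ 11-110✓ 110-10✓ 111-10✓ 11101-
Round 2: 11--10
PIs = {00-001, 001010, 001100, 1-1011, 10-011, 11--10, 11101-}
Coverage chart:
  m1: 00-001 ←essential
  m9: 00-001 ←essential
  m10: 001010 ←essential
  m12: 001100 ←essential
  m35: 10-011 ←essential
  m43: 1-1011,10-011
  m50: 11--10 ←essential
  m54: 11--10 ←essential
  m58: 11--10,11101-
  m59: 1-1011,11101-
  m62: 11--10 ←essential
Essential: 00-001, 001010, 001100, 10-011, 11--10

5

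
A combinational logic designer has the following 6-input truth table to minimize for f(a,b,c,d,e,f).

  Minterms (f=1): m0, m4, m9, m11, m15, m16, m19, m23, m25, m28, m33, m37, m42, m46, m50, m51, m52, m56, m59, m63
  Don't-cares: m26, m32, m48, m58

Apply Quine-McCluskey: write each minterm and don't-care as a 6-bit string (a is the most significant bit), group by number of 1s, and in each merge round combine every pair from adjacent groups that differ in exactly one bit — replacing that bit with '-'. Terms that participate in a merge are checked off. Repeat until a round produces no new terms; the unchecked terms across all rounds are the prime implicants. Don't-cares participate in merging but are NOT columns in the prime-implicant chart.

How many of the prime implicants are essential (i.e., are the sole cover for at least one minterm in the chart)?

Round 0: 000000✓ 000100✓ 001001✓ 001011✓ 001111✓ 010000✓ 010011✓ 010111✓ 011001✓ 011010✓ 011100 100000✓ 100001✓ 100101✓ 101010✓ 101110✓ 110000✓ 110010✓ 110011✓ 110100✓ 111000✓ 111010✓ 111011✓ 111111✓
Round 1: -00000✓ -10000✓ -10011 -11010 0-0000✓ 0-1001 000-00 001-11 0010-1 010-11 1-0000✓ 1-1010 100-01 10000- 101-10 11-000✓ 11-010✓ 11-011✓ 110-00 1100-0✓ 11001-✓ 111-11 1110-0✓ 11101-✓
Round 2: --0000 11-0-0 11-01-
PIs = {--0000, -10011, -11010, 0-1001, 000-00, 001-11, 0010-1, 010-11, 011100, 1-1010, 100-01, 10000-, 101-10, 11-0-0, 11-01-, 110-00, 111-11}
Coverage chart:
  m0: --0000,000-00
  m4: 000-00 ←essential
  m9: 0-1001,0010-1
  m11: 001-11,0010-1
  m15: 001-11 ←essential
  m16: --0000 ←essential
  m19: -10011,010-11
  m23: 010-11 ←essential
  m25: 0-1001 ←essential
  m28: 011100 ←essential
  m33: 100-01,10000-
  m37: 100-01 ←essential
  m42: 1-1010,101-10
  m46: 101-10 ←essential
  m50: 11-0-0,11-01-
  m51: -10011,11-01-
  m52: 110-00 ←essential
  m56: 11-0-0 ←essential
  m59: 11-01-,111-11
  m63: 111-11 ←essential
Essential: --0000, 0-1001, 000-00, 001-11, 010-11, 011100, 100-01, 101-10, 11-0-0, 110-00, 111-11

11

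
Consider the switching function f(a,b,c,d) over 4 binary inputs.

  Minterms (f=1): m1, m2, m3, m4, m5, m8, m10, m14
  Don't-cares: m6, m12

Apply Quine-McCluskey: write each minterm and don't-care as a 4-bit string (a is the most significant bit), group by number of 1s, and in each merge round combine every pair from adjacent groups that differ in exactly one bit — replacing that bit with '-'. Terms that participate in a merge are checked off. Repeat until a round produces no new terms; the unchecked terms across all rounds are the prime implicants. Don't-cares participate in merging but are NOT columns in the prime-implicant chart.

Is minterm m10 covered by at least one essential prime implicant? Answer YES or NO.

size-2^0 implicants → 0001(✓)  0010(✓)  0011(✓)  0100(✓)  0101(✓)  0110(✓)  1000(✓)  1010(✓)  1100(✓)  1110(✓)
size-2^1 implicants → -010(✓)  -100(✓)  -110(✓)  0-01  0-10(✓)  00-1  001-  01-0(✓)  010-  1-00(✓)  1-10(✓)  10-0(✓)  11-0(✓)
size-2^2 implicants → --10  -1-0  1--0
Unchecked terms (primes): --10, -1-0, 0-01, 00-1, 001-, 010-, 1--0
Minterm coverage:
  m1 ⊆ 0-01,00-1
  m2 ⊆ --10,001-
  m3 ⊆ 00-1,001-
  m4 ⊆ -1-0,010-
  m5 ⊆ 0-01,010-
  m8 ⊆ 1--0 [E]
  m10 ⊆ --10,1--0
  m14 ⊆ --10,-1-0,1--0
E = {1--0}

YES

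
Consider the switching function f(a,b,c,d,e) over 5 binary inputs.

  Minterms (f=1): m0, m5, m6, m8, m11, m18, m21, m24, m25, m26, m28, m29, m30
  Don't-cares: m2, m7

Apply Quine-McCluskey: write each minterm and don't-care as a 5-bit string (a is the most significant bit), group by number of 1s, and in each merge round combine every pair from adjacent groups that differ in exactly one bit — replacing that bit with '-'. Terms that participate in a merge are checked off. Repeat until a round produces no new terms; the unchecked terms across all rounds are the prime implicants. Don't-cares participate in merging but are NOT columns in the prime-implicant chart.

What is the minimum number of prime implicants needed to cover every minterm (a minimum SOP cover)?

7

size-2^0 implicants → 00000(✓)  00010(✓)  00101(✓)  00110(✓)  00111(✓)  01000(✓)  01011  10010(✓)  10101(✓)  11000(✓)  11001(✓)  11010(✓)  11100(✓)  11101(✓)  11110(✓)
size-2^1 implicants → -0010  -0101  -1000  0-000  00-10  000-0  001-1  0011-  1-010  1-101  11-00(✓)  11-01(✓)  11-10(✓)  110-0(✓)  1100-(✓)  111-0(✓)  1110-(✓)
size-2^2 implicants → 11--0  11-0-
Unchecked terms (primes): -0010, -0101, -1000, 0-000, 00-10, 000-0, 001-1, 0011-, 01011, 1-010, 1-101, 11--0, 11-0-
Minterm coverage:
  m0 ⊆ 0-000,000-0
  m5 ⊆ -0101,001-1
  m6 ⊆ 00-10,0011-
  m8 ⊆ -1000,0-000
  m11 ⊆ 01011 [E]
  m18 ⊆ -0010,1-010
  m21 ⊆ -0101,1-101
  m24 ⊆ -1000,11--0,11-0-
  m25 ⊆ 11-0- [E]
  m26 ⊆ 1-010,11--0
  m28 ⊆ 11--0,11-0-
  m29 ⊆ 1-101,11-0-
  m30 ⊆ 11--0 [E]
E = {01011, 11--0, 11-0-}
Petrick residual → -0010, -0101, 0-000, 00-10
Cover = b'c'de' + b'cd'e + a'c'd'e' + a'b'de' + a'bc'de + abe' + abd'  |cover|=7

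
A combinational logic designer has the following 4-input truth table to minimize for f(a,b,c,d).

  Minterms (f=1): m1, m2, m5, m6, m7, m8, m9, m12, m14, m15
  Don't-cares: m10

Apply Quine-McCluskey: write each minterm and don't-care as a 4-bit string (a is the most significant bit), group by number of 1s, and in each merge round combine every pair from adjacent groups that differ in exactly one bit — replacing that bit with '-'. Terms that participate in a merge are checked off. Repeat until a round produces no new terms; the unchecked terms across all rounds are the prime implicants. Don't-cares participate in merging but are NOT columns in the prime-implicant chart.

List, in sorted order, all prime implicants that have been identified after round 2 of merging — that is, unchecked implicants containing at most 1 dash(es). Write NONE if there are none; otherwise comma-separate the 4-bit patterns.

[col 0] 0001*, 0010*, 0101*, 0110*, 0111*, 1000*, 1001*, 1010*, 1100*, 1110*, 1111*
[col 1] -001, -010*, -110*, -111*, 0-01, 0-10*, 01-1, 011-*, 1-00*, 1-10*, 10-0*, 100-, 11-0*, 111-*
[col 2] --10, -11-, 1--0
Prime implicants: --10, -001, -11-, 0-01, 01-1, 1--0, 100-

-001, 0-01, 01-1, 100-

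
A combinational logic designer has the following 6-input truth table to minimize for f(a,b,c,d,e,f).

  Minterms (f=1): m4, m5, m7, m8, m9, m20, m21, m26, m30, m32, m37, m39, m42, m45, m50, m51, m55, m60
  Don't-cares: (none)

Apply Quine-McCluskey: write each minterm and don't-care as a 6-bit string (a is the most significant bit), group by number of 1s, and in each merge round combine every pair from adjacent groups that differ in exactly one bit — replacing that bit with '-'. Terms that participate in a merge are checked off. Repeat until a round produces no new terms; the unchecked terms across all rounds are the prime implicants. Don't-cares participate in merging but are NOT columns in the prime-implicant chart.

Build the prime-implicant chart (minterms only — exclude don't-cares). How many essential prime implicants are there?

9

[col 0] 000100*, 000101*, 000111*, 001000*, 001001*, 010100*, 010101*, 011010*, 011110*, 100000, 100101*, 100111*, 101010, 101101*, 110010*, 110011*, 110111*, 111100
[col 1] -00101*, -00111*, 0-0100*, 0-0101*, 0001-1*, 00010-*, 00100-, 01010-*, 011-10, 1-0111, 10-101, 1001-1*, 110-11, 11001-
[col 2] -001-1, 0-010-
Prime implicants: -001-1, 0-010-, 00100-, 011-10, 1-0111, 10-101, 100000, 101010, 110-11, 11001-, 111100
PI chart (minterm → PIs covering it):
  4 | 0-010-  (sole → essential)
  5 | -001-1,0-010-
  7 | -001-1  (sole → essential)
  8 | 00100-  (sole → essential)
  9 | 00100-  (sole → essential)
  20 | 0-010-  (sole → essential)
  21 | 0-010-  (sole → essential)
  26 | 011-10  (sole → essential)
  30 | 011-10  (sole → essential)
  32 | 100000  (sole → essential)
  37 | -001-1,10-101
  39 | -001-1,1-0111
  42 | 101010  (sole → essential)
  45 | 10-101  (sole → essential)
  50 | 11001-  (sole → essential)
  51 | 110-11,11001-
  55 | 1-0111,110-11
  60 | 111100  (sole → essential)
Essential prime implicants: -001-1, 0-010-, 00100-, 011-10, 10-101, 100000, 101010, 11001-, 111100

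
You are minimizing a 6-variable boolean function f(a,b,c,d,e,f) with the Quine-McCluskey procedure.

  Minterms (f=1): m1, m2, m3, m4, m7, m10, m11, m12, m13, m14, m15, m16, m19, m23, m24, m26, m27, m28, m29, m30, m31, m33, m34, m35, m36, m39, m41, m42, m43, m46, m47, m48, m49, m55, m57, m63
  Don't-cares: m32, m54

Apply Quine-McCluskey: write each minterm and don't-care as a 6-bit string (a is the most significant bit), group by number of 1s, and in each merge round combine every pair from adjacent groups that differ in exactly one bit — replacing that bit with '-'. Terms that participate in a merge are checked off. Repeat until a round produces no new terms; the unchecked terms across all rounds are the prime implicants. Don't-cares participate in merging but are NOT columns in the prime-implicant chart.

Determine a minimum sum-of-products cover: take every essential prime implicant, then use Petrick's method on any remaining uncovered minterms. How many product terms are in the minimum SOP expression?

[col 0] 000001*, 000010*, 000011*, 000100*, 000111*, 001010*, 001011*, 001100*, 001101*, 001110*, 001111*, 010000*, 010011*, 010111*, 011000*, 011010*, 011011*, 011100*, 011101*, 011110*, 011111*, 100000*, 100001*, 100010*, 100011*, 100100*, 100111*, 101001*, 101010*, 101011*, 101110*, 101111*, 110000*, 110001*, 110110*, 110111*, 111001*, 111111*
[col 1] -00001*, -00010*, -00011*, -00100, -00111*, -01010*, -01011*, -01110*, -01111*, -10000, -10111*, -11111*, 0-0011*, 0-0111*, 0-1010*, 0-1011*, 0-1100*, 0-1101*, 0-1110*, 0-1111*, 00-010*, 00-011*, 00-100, 00-111*, 000-11*, 0000-1*, 00001-*, 001-10*, 001-11*, 00101-*, 0011-0*, 0011-1*, 00110-*, 00111-*, 01-000, 01-011*, 01-111*, 010-11*, 011-00*, 011-10*, 011-11*, 0110-0*, 01101-*, 0111-0*, 0111-1*, 01110-*, 01111-*, 1-0000*, 1-0001*, 1-0111*, 1-1001*, 1-1111*, 10-001*, 10-010*, 10-011*, 10-111*, 100-00, 100-11*, 1000-0*, 1000-1*, 10000-*, 10001-*, 101-10*, 101-11*, 1010-1*, 10101-*, 10111-*, 11-001*, 11-111*, 11000-*, 11011-
[col 2] --0111*, --1111*, -0-010*, -0-011*, -0-111*, -00-11*, -000-1, -0001-*, -01-10*, -01-11*, -0101-*, -0111-*, -1-111*, 0--011*, 0--111*, 0-0-11*, 0-1-10*, 0-1-11*, 0-101-*, 0-11-0*, 0-11-1*, 0-110-*, 0-111-*, 00--11*, 00-01-*, 001-1-*, 0011--*, 01--11*, 011--0, 011-1-*, 0111--*, 1--001, 1--111*, 1-000-, 10--11*, 10-0-1, 10-01-*, 1000--, 101-1-*
[col 3] ---111, -0--11, -0-01-, -01-1-, 0---11, 0-1-1-, 0-11--
Prime implicants: ---111, -0--11, -0-01-, -000-1, -00100, -01-1-, -10000, 0---11, 0-1-1-, 0-11--, 00-100, 01-000, 011--0, 1--001, 1-000-, 10-0-1, 100-00, 1000--, 11011-
PI chart (minterm → PIs covering it):
  1 | -000-1  (sole → essential)
  2 | -0-01-  (sole → essential)
  3 | -0--11,-0-01-,-000-1,0---11
  4 | -00100,00-100
  7 | ---111,-0--11,0---11
  10 | -0-01-,-01-1-,0-1-1-
  11 | -0--11,-0-01-,-01-1-,0---11,0-1-1-
  12 | 0-11--,00-100
  13 | 0-11--  (sole → essential)
  14 | -01-1-,0-1-1-,0-11--
  15 | ---111,-0--11,-01-1-,0---11,0-1-1-,0-11--
  16 | -10000,01-000
  19 | 0---11  (sole → essential)
  23 | ---111,0---11
  24 | 01-000,011--0
  26 | 0-1-1-,011--0
  27 | 0---11,0-1-1-
  28 | 0-11--,011--0
  29 | 0-11--  (sole → essential)
  30 | 0-1-1-,0-11--,011--0
  31 | ---111,0---11,0-1-1-,0-11--
  33 | -000-1,1--001,1-000-,10-0-1,1000--
  34 | -0-01-,1000--
  35 | -0--11,-0-01-,-000-1,10-0-1,1000--
  36 | -00100,100-00
  39 | ---111,-0--11
  41 | 1--001,10-0-1
  42 | -0-01-,-01-1-
  43 | -0--11,-0-01-,-01-1-,10-0-1
  46 | -01-1-  (sole → essential)
  47 | ---111,-0--11,-01-1-
  48 | -10000,1-000-
  49 | 1--001,1-000-
  55 | ---111,11011-
  57 | 1--001  (sole → essential)
  63 | ---111  (sole → essential)
Essential prime implicants: ---111, -0-01-, -000-1, -01-1-, 0---11, 0-11--, 1--001
Petrick residual → -00100, -10000, 011--0
Minimum SOP uses 10 PIs: def + b'd'e + b'c'd'f + b'c'de'f' + b'ce + bc'd'e'f' + a'ef + a'cd + a'bcf' + ad'e'f

10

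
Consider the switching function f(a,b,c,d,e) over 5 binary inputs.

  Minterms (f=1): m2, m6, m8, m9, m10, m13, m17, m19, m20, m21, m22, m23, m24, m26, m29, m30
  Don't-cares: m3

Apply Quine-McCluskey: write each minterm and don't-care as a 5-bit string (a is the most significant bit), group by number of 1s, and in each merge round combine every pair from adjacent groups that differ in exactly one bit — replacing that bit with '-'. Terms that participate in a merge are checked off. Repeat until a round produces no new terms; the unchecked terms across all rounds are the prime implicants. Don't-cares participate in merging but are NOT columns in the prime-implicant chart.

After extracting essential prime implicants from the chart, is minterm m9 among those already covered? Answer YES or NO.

NO

size-2^0 implicants → 00010(✓)  00011(✓)  00110(✓)  01000(✓)  01001(✓)  01010(✓)  01101(✓)  10001(✓)  10011(✓)  10100(✓)  10101(✓)  10110(✓)  10111(✓)  11000(✓)  11010(✓)  11101(✓)  11110(✓)
size-2^1 implicants → -0011  -0110  -1000(✓)  -1010(✓)  -1101  0-010  00-10  0001-  01-01  010-0(✓)  0100-  1-101  1-110  10-01(✓)  10-11(✓)  100-1(✓)  101-0(✓)  101-1(✓)  1010-(✓)  1011-(✓)  11-10  110-0(✓)
size-2^2 implicants → -10-0  10--1  101--
Unchecked terms (primes): -0011, -0110, -10-0, -1101, 0-010, 00-10, 0001-, 01-01, 0100-, 1-101, 1-110, 10--1, 101--, 11-10
Minterm coverage:
  m2 ⊆ 0-010,00-10,0001-
  m6 ⊆ -0110,00-10
  m8 ⊆ -10-0,0100-
  m9 ⊆ 01-01,0100-
  m10 ⊆ -10-0,0-010
  m13 ⊆ -1101,01-01
  m17 ⊆ 10--1 [E]
  m19 ⊆ -0011,10--1
  m20 ⊆ 101-- [E]
  m21 ⊆ 1-101,10--1,101--
  m22 ⊆ -0110,1-110,101--
  m23 ⊆ 10--1,101--
  m24 ⊆ -10-0 [E]
  m26 ⊆ -10-0,11-10
  m29 ⊆ -1101,1-101
  m30 ⊆ 1-110,11-10
E = {-10-0, 10--1, 101--}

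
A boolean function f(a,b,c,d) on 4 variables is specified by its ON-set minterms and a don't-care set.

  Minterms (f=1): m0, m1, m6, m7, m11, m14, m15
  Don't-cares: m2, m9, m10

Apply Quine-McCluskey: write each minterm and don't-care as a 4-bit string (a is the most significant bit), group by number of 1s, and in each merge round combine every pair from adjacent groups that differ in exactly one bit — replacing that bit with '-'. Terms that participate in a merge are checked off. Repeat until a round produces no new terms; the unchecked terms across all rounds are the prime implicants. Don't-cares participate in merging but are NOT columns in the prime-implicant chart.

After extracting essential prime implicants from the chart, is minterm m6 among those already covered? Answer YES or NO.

YES

size-2^0 implicants → 0000(✓)  0001(✓)  0010(✓)  0110(✓)  0111(✓)  1001(✓)  1010(✓)  1011(✓)  1110(✓)  1111(✓)
size-2^1 implicants → -001  -010(✓)  -110(✓)  -111(✓)  0-10(✓)  00-0  000-  011-(✓)  1-10(✓)  1-11(✓)  10-1  101-(✓)  111-(✓)
size-2^2 implicants → --10  -11-  1-1-
Unchecked terms (primes): --10, -001, -11-, 00-0, 000-, 1-1-, 10-1
Minterm coverage:
  m0 ⊆ 00-0,000-
  m1 ⊆ -001,000-
  m6 ⊆ --10,-11-
  m7 ⊆ -11- [E]
  m11 ⊆ 1-1-,10-1
  m14 ⊆ --10,-11-,1-1-
  m15 ⊆ -11-,1-1-
E = {-11-}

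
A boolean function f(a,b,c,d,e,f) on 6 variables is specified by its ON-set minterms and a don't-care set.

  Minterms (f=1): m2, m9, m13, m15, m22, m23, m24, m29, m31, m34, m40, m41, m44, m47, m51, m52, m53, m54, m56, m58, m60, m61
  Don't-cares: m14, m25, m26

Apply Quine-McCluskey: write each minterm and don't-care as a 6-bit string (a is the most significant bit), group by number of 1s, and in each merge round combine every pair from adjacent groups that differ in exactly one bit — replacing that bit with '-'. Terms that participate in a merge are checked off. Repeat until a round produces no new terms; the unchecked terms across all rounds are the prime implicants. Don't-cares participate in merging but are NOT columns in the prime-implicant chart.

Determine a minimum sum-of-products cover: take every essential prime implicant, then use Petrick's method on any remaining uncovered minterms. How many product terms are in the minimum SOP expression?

size-2^0 implicants → 000010(✓)  001001(✓)  001101(✓)  001110(✓)  001111(✓)  010110(✓)  010111(✓)  011000(✓)  011001(✓)  011010(✓)  011101(✓)  011111(✓)  100010(✓)  101000(✓)  101001(✓)  101100(✓)  101111(✓)  110011  110100(✓)  110101(✓)  110110(✓)  111000(✓)  111010(✓)  111100(✓)  111101(✓)
size-2^1 implicants → -00010  -01001  -01111  -10110  -11000(✓)  -11010(✓)  -11101  0-1001(✓)  0-1101(✓)  0-1111(✓)  001-01(✓)  0011-1(✓)  00111-  01-111  01011-  011-01(✓)  0110-0(✓)  01100-  0111-1(✓)  1-1000(✓)  1-1100(✓)  101-00(✓)  10100-  11-100(✓)  11-101(✓)  1101-0  11010-(✓)  111-00(✓)  1110-0(✓)  11110-(✓)
size-2^2 implicants → -110-0  0-1-01  0-11-1  1-1-00  11-10-
Unchecked terms (primes): -00010, -01001, -01111, -10110, -110-0, -11101, 0-1-01, 0-11-1, 00111-, 01-111, 01011-, 01100-, 1-1-00, 10100-, 11-10-, 110011, 1101-0
Minterm coverage:
  m2 ⊆ -00010 [E]
  m9 ⊆ -01001,0-1-01
  m13 ⊆ 0-1-01,0-11-1
  m15 ⊆ -01111,0-11-1,00111-
  m22 ⊆ -10110,01011-
  m23 ⊆ 01-111,01011-
  m24 ⊆ -110-0,01100-
  m29 ⊆ -11101,0-1-01,0-11-1
  m31 ⊆ 0-11-1,01-111
  m34 ⊆ -00010 [E]
  m40 ⊆ 1-1-00,10100-
  m41 ⊆ -01001,10100-
  m44 ⊆ 1-1-00 [E]
  m47 ⊆ -01111 [E]
  m51 ⊆ 110011 [E]
  m52 ⊆ 11-10-,1101-0
  m53 ⊆ 11-10- [E]
  m54 ⊆ -10110,1101-0
  m56 ⊆ -110-0,1-1-00
  m58 ⊆ -110-0 [E]
  m60 ⊆ 1-1-00,11-10-
  m61 ⊆ -11101,11-10-
E = {-00010, -01111, -110-0, 1-1-00, 11-10-, 110011}
Petrick residual → -01001, -10110, 0-1-01, 01-111
Cover = b'c'd'ef' + b'cd'e'f + b'cdef + bc'def' + bcd'f' + a'ce'f + a'bdef + ace'f' + abde' + abc'd'ef  |cover|=10

10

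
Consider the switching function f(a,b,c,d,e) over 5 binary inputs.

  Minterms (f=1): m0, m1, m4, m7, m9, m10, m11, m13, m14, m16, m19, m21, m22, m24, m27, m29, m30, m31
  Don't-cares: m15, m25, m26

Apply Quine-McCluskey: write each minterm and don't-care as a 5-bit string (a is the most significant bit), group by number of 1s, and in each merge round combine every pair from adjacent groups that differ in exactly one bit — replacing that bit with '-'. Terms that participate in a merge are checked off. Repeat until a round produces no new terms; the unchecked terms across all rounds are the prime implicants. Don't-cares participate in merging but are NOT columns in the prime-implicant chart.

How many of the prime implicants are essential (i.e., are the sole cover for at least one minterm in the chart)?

size-2^0 implicants → 00000(✓)  00001(✓)  00100(✓)  00111(✓)  01001(✓)  01010(✓)  01011(✓)  01101(✓)  01110(✓)  01111(✓)  10000(✓)  10011(✓)  10101(✓)  10110(✓)  11000(✓)  11001(✓)  11010(✓)  11011(✓)  11101(✓)  11110(✓)  11111(✓)
size-2^1 implicants → -0000  -1001(✓)  -1010(✓)  -1011(✓)  -1101(✓)  -1110(✓)  -1111(✓)  0-001  0-111  00-00  0000-  01-01(✓)  01-10(✓)  01-11(✓)  010-1(✓)  0101-(✓)  011-1(✓)  0111-(✓)  1-000  1-011  1-101  1-110  11-01(✓)  11-10(✓)  11-11(✓)  110-0(✓)  110-1(✓)  1100-(✓)  1101-(✓)  111-1(✓)  1111-(✓)
size-2^2 implicants → -1-01(✓)  -1-10(✓)  -1-11(✓)  -10-1(✓)  -101-(✓)  -11-1(✓)  -111-(✓)  01--1(✓)  01-1-(✓)  11--1(✓)  11-1-(✓)  110--
size-2^3 implicants → -1--1  -1-1-
Unchecked terms (primes): -0000, -1--1, -1-1-, 0-001, 0-111, 00-00, 0000-, 1-000, 1-011, 1-101, 1-110, 110--
Minterm coverage:
  m0 ⊆ -0000,00-00,0000-
  m1 ⊆ 0-001,0000-
  m4 ⊆ 00-00 [E]
  m7 ⊆ 0-111 [E]
  m9 ⊆ -1--1,0-001
  m10 ⊆ -1-1- [E]
  m11 ⊆ -1--1,-1-1-
  m13 ⊆ -1--1 [E]
  m14 ⊆ -1-1- [E]
  m16 ⊆ -0000,1-000
  m19 ⊆ 1-011 [E]
  m21 ⊆ 1-101 [E]
  m22 ⊆ 1-110 [E]
  m24 ⊆ 1-000,110--
  m27 ⊆ -1--1,-1-1-,1-011,110--
  m29 ⊆ -1--1,1-101
  m30 ⊆ -1-1-,1-110
  m31 ⊆ -1--1,-1-1-
E = {-1--1, -1-1-, 0-111, 00-00, 1-011, 1-101, 1-110}

7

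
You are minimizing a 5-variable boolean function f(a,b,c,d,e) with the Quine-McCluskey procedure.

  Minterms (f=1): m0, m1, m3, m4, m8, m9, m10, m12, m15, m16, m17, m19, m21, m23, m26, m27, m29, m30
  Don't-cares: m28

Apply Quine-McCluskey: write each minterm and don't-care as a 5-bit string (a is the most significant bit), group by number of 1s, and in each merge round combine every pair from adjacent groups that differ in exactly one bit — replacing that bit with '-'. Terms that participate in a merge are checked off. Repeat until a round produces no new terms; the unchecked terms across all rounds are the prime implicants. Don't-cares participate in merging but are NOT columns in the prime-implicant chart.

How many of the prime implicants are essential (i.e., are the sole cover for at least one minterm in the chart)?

[col 0] 00000*, 00001*, 00011*, 00100*, 01000*, 01001*, 01010*, 01100*, 01111, 10000*, 10001*, 10011*, 10101*, 10111*, 11010*, 11011*, 11100*, 11101*, 11110*
[col 1] -0000*, -0001*, -0011*, -1010, -1100, 0-000*, 0-001*, 0-100*, 00-00*, 000-1*, 0000-*, 01-00*, 010-0, 0100-*, 1-011, 1-101, 10-01*, 10-11*, 100-1*, 1000-*, 101-1*, 11-10, 1101-, 111-0, 1110-
[col 2] -00-1, -000-, 0--00, 0-00-, 10--1
Prime implicants: -00-1, -000-, -1010, -1100, 0--00, 0-00-, 010-0, 01111, 1-011, 1-101, 10--1, 11-10, 1101-, 111-0, 1110-
PI chart (minterm → PIs covering it):
  0 | -000-,0--00,0-00-
  1 | -00-1,-000-,0-00-
  3 | -00-1  (sole → essential)
  4 | 0--00  (sole → essential)
  8 | 0--00,0-00-,010-0
  9 | 0-00-  (sole → essential)
  10 | -1010,010-0
  12 | -1100,0--00
  15 | 01111  (sole → essential)
  16 | -000-  (sole → essential)
  17 | -00-1,-000-,10--1
  19 | -00-1,1-011,10--1
  21 | 1-101,10--1
  23 | 10--1  (sole → essential)
  26 | -1010,11-10,1101-
  27 | 1-011,1101-
  29 | 1-101,1110-
  30 | 11-10,111-0
Essential prime implicants: -00-1, -000-, 0--00, 0-00-, 01111, 10--1

6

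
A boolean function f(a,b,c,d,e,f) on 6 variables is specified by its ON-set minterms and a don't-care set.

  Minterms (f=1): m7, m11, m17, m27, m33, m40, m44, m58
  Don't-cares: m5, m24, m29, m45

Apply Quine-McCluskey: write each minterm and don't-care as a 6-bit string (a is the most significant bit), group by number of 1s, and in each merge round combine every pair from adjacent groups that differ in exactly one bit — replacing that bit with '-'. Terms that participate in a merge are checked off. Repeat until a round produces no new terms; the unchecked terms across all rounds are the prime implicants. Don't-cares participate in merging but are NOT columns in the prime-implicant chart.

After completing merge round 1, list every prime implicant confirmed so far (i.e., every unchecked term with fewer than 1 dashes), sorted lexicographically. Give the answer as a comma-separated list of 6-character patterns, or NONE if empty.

size-2^0 implicants → 000101(✓)  000111(✓)  001011(✓)  010001  011000  011011(✓)  011101  100001  101000(✓)  101100(✓)  101101(✓)  111010
size-2^1 implicants → 0-1011  0001-1  101-00  10110-
Unchecked terms (primes): 0-1011, 0001-1, 010001, 011000, 011101, 100001, 101-00, 10110-, 111010

010001, 011000, 011101, 100001, 111010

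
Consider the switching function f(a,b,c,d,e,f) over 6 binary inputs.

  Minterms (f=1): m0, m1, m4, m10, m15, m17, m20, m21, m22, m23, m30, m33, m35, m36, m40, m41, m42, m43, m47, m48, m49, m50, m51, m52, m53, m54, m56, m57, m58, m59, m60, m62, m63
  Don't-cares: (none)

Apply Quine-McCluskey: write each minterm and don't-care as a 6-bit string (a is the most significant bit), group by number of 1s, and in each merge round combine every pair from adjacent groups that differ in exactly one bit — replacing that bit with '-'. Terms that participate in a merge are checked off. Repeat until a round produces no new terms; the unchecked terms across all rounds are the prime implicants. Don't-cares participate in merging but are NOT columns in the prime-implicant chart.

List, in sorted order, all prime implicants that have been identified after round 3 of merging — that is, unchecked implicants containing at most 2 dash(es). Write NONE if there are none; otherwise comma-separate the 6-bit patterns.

--0001, --0100, -01010, -01111, -1-110, -10-01, -101-0, -1010-, 000-00, 00000-, 0101--, 1-1-11, 110-0-, 111-1-

size-2^0 implicants → 000000(✓)  000001(✓)  000100(✓)  001010(✓)  001111(✓)  010001(✓)  010100(✓)  010101(✓)  010110(✓)  010111(✓)  011110(✓)  100001(✓)  100011(✓)  100100(✓)  101000(✓)  101001(✓)  101010(✓)  101011(✓)  101111(✓)  110000(✓)  110001(✓)  110010(✓)  110011(✓)  110100(✓)  110101(✓)  110110(✓)  111000(✓)  111001(✓)  111010(✓)  111011(✓)  111100(✓)  111110(✓)  111111(✓)
size-2^1 implicants → -00001(✓)  -00100(✓)  -01010  -01111  -10001(✓)  -10100(✓)  -10101(✓)  -10110(✓)  -11110(✓)  0-0001(✓)  0-0100(✓)  000-00  00000-  01-110(✓)  010-01(✓)  0101-0(✓)  0101-1(✓)  01010-(✓)  01011-(✓)  1-0001(✓)  1-0011(✓)  1-0100(✓)  1-1000(✓)  1-1001(✓)  1-1010(✓)  1-1011(✓)  1-1111(✓)  10-001(✓)  10-011(✓)  1000-1(✓)  101-11(✓)  1010-0(✓)  1010-1(✓)  10100-(✓)  10101-(✓)  11-000(✓)  11-001(✓)  11-010(✓)  11-011(✓)  11-100(✓)  11-110(✓)  110-00(✓)  110-01(✓)  110-10(✓)  1100-0(✓)  1100-1(✓)  11000-(✓)  11001-(✓)  1101-0(✓)  11010-(✓)  111-00(✓)  111-10(✓)  111-11(✓)  1110-0(✓)  1110-1(✓)  11100-(✓)  11101-(✓)  1111-0(✓)  11111-(✓)
size-2^2 implicants → --0001  --0100  -1-110  -10-01  -101-0  -1010-  0101--  1--001(✓)  1--011(✓)  1-00-1(✓)  1-1-11  1-10-0(✓)  1-10-1(✓)  1-100-(✓)  1-101-(✓)  10-0-1(✓)  1010--(✓)  11--00(✓)  11--10(✓)  11-0-0(✓)  11-0-1(✓)  11-00-(✓)  11-01-(✓)  11-1-0(✓)  110--0(✓)  110-0-  1100--(✓)  111--0(✓)  111-1-  1110--(✓)
size-2^3 implicants → 1--0-1  1-10--  11---0  11-0--
Unchecked terms (primes): --0001, --0100, -01010, -01111, -1-110, -10-01, -101-0, -1010-, 000-00, 00000-, 0101--, 1--0-1, 1-1-11, 1-10--, 11---0, 11-0--, 110-0-, 111-1-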